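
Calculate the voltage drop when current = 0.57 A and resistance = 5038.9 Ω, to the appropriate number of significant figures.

voltage drop = 0.57 A × 5038.9 Ω = 2872.173 V.
0.57 has 2 significant figures; 5038.9 has 5.
Division/multiplication keeps the fewest: 2 significant figures.
Rounded: 2.9 × 10^3 V.

2.9 × 10^3 V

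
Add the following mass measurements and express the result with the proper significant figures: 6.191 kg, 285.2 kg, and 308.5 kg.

599.9 kg

6.191 kg + 285.2 kg + 308.5 kg = 599.891 kg.
Addition/subtraction keeps the fewest decimal places: 6.191 → 3 decimal places, 285.2 → 1 decimal place, 308.5 → 1 decimal place; limit is 1.
Rounded to 1 decimal place: 599.9 kg.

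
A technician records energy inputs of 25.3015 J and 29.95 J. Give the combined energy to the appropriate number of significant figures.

55.25 J

25.3015 J + 29.95 J = 55.2515 J.
Addition/subtraction keeps the fewest decimal places: 25.3015 → 4 decimal places, 29.95 → 2 decimal places; limit is 2.
Rounded to 2 decimal places: 55.25 J.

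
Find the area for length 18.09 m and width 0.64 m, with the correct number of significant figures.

area = 18.09 m × 0.64 m = 11.5776 m².
18.09 has 4 significant figures; 0.64 has 2.
Division/multiplication keeps the fewest: 2 significant figures.
Rounded: 12 m².

12 m²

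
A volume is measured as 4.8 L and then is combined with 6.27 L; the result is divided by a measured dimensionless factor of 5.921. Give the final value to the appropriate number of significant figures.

1.87 L

4.8 L + 6.27 L = 11.07 L; the sum is limited to 1 decimal place (3 s.f.).
Carrying full precision, 11.07 ÷ 5.921 = 1.86961661881… L; 5.921 has 4 s.f., so the result keeps min(3, 4) = 3 s.f.
Rounded to 3 significant figures: 1.87 L.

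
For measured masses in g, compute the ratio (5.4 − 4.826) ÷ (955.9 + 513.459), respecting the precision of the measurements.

4 × 10⁻⁴

5.4 − 4.826 = 0.574, limited to 1 d.p. → 1 s.f.; 955.9 + 513.459 = 1469.359, limited to 1 d.p. → 5 s.f.
Carrying full precision, 0.574 ÷ 1469.359 = 0.000390646533625…; keep min(1, 5) = 1 s.f.
Rounded to 1 significant figure: 4 × 10⁻⁴.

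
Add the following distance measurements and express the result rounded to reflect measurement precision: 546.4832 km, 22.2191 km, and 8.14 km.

546.4832 km + 22.2191 km + 8.14 km = 576.8423 km.
Addition/subtraction keeps the fewest decimal places: 546.4832 → 4 decimal places, 22.2191 → 4 decimal places, 8.14 → 2 decimal places; limit is 2.
Rounded to 2 decimal places: 576.84 km.

576.84 km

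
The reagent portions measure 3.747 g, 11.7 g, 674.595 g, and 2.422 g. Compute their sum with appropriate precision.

6.925 × 10^2 g

3.747 g + 11.7 g + 674.595 g + 2.422 g = 692.464 g.
Addition/subtraction keeps the fewest decimal places: 3.747 → 3 decimal places, 11.7 → 1 decimal place, 674.595 → 3 decimal places, 2.422 → 3 decimal places; limit is 1.
Rounded to 1 decimal place: 6.925 × 10^2 g.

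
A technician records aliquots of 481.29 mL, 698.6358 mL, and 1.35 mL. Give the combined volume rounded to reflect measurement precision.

1181.28 mL

481.29 mL + 698.6358 mL + 1.35 mL = 1181.2758 mL.
Addition/subtraction keeps the fewest decimal places: 481.29 → 2 decimal places, 698.6358 → 4 decimal places, 1.35 → 2 decimal places; limit is 2.
Rounded to 2 decimal places: 1181.28 mL.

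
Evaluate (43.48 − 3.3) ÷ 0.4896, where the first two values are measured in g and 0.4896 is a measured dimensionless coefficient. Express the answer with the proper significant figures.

43.48 g − 3.3 g = 40.18 g; the difference is limited to 1 decimal place (3 s.f.).
Carrying full precision, 40.18 ÷ 0.4896 = 82.0669934641… g; 0.4896 has 4 s.f., so the result keeps min(3, 4) = 3 s.f.
Rounded to 3 significant figures: 82.1 g.

82.1 g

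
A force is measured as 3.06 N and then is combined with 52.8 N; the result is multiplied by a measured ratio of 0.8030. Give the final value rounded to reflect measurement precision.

3.06 N + 52.8 N = 55.86 N; the sum is limited to 1 decimal place (3 s.f.).
Carrying full precision, 55.86 × 0.8030 = 44.85558 N; 0.8030 has 4 s.f., so the result keeps min(3, 4) = 3 s.f.
Rounded to 3 significant figures: 44.9 N.

44.9 N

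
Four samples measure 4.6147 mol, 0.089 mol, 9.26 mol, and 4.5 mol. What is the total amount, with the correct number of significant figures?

4.6147 mol + 0.089 mol + 9.26 mol + 4.5 mol = 18.4637 mol.
Addition/subtraction keeps the fewest decimal places: 4.6147 → 4 decimal places, 0.089 → 3 decimal places, 9.26 → 2 decimal places, 4.5 → 1 decimal place; limit is 1.
Rounded to 1 decimal place: 18.5 mol.

18.5 mol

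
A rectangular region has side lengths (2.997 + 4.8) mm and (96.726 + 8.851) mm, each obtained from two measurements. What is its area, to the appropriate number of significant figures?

8.2 × 10^2 mm²

2.997 + 4.8 = 7.797, limited to 1 d.p. → 2 s.f.; 96.726 + 8.851 = 105.577, limited to 3 d.p. → 6 s.f.
Carrying full precision, 7.797 × 105.577 = 823.183869; keep min(2, 6) = 2 s.f.
Rounded to 2 significant figures: 8.2 × 10^2 mm².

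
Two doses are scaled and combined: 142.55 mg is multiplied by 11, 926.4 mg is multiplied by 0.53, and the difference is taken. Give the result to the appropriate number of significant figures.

1.1 × 10³ mg

142.55 × 11 = 1568.05 → 1.6 × 10³ mg (2 s.f., last digit at the 10^2 place).
926.4 × 0.53 = 490.992 → 4.9 × 10² mg (2 s.f., last digit at the 10^1 place).
Difference: 1077.058 mg; keep the coarser place, 10^2.
Result: 1.1 × 10³ mg.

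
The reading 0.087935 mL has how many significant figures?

0.087935: leading zeros are not significant.

5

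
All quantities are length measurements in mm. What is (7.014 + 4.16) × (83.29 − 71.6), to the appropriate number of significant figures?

131 mm²

7.014 + 4.16 = 11.174, limited to 2 d.p. → 4 s.f.; 83.29 − 71.6 = 11.69, limited to 1 d.p. → 3 s.f.
Carrying full precision, 11.174 × 11.69 = 130.62406; keep min(4, 3) = 3 s.f.
Rounded to 3 significant figures: 131 mm².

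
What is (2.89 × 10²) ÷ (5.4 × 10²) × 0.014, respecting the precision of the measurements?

(2.89 × 10²) ÷ (5.4 × 10²) × 0.014 = 0.00749259259259…
Multiplication/division keeps the fewest significant figures: 2.89 × 10² → 3 s.f., 5.4 × 10² → 2 s.f., 0.014 → 2 s.f.; limit is 2.
Rounded to 2 significant figures: 0.0075.

0.0075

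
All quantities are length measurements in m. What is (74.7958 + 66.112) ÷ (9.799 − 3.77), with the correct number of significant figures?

23.4

74.7958 + 66.112 = 140.9078, limited to 3 d.p. → 6 s.f.; 9.799 − 3.77 = 6.029, limited to 2 d.p. → 3 s.f.
Carrying full precision, 140.9078 ÷ 6.029 = 23.3716702604…; keep min(6, 3) = 3 s.f.
Rounded to 3 significant figures: 23.4.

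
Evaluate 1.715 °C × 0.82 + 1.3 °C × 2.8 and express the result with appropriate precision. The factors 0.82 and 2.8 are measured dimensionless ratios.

5.0 °C

1.715 × 0.82 = 1.4063 → 1.4 °C (2 s.f., last digit at the 10^-1 place).
1.3 × 2.8 = 3.64 → 3.6 °C (2 s.f., last digit at the 10^-1 place).
Sum: 5.0463 °C; keep the coarser place, 10^-1.
Result: 5.0 °C.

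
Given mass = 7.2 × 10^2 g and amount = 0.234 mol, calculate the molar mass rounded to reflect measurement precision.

molar mass = 7.2 × 10^2 g ÷ 0.234 mol = 3076.92307692… g/mol.
7.2 × 10^2 has 2 significant figures; 0.234 has 3.
Division/multiplication keeps the fewest: 2 significant figures.
Rounded: 3.1 × 10^3 g/mol.

3.1 × 10^3 g/mol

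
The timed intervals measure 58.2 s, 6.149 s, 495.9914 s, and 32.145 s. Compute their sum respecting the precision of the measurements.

592.5 s

58.2 s + 6.149 s + 495.9914 s + 32.145 s = 592.4854 s.
Addition/subtraction keeps the fewest decimal places: 58.2 → 1 decimal place, 6.149 → 3 decimal places, 495.9914 → 4 decimal places, 32.145 → 3 decimal places; limit is 1.
Rounded to 1 decimal place: 592.5 s.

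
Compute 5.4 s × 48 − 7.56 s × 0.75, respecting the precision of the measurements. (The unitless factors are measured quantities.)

2.5 × 10² s

5.4 × 48 = 259.2 → 2.6 × 10² s (2 s.f., last digit at the 10^1 place).
7.56 × 0.75 = 5.67 → 5.7 s (2 s.f., last digit at the 10^-1 place).
Difference: 253.53 s; keep the coarser place, 10^1.
Result: 2.5 × 10² s.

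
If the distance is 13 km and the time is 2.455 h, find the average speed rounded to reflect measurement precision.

5.3 km/h

average speed = 13 km ÷ 2.455 h = 5.29531568228… km/h.
13 has 2 significant figures; 2.455 has 4.
Division/multiplication keeps the fewest: 2 significant figures.
Rounded: 5.3 km/h.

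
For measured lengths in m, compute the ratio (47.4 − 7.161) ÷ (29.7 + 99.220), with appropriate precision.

47.4 − 7.161 = 40.239, limited to 1 d.p. → 3 s.f.; 29.7 + 99.220 = 128.920, limited to 1 d.p. → 4 s.f.
Carrying full precision, 40.239 ÷ 128.920 = 0.312123797704…; keep min(3, 4) = 3 s.f.
Rounded to 3 significant figures: 0.312.

0.312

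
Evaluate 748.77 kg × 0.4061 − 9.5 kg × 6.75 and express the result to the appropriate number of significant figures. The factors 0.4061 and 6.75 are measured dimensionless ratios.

748.77 × 0.4061 = 304.075497 → 304.1 kg (4 s.f., last digit at the 10^-1 place).
9.5 × 6.75 = 64.125 → 64 kg (2 s.f., last digit at the 10^0 place).
Difference: 239.950497 kg; keep the coarser place, 10^0.
Result: 2.40 × 10^2 kg.

2.40 × 10^2 kg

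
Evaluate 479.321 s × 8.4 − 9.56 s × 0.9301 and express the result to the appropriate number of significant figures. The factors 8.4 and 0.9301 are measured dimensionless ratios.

4.0 × 10³ s

479.321 × 8.4 = 4026.2964 → 4.0 × 10³ s (2 s.f., last digit at the 10^2 place).
9.56 × 0.9301 = 8.891756 → 8.89 s (3 s.f., last digit at the 10^-2 place).
Difference: 4017.404644 s; keep the coarser place, 10^2.
Result: 4.0 × 10³ s.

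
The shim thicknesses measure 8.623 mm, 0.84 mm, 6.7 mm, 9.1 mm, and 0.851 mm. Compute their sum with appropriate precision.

26.1 mm

8.623 mm + 0.84 mm + 6.7 mm + 9.1 mm + 0.851 mm = 26.114 mm.
Addition/subtraction keeps the fewest decimal places: 8.623 → 3 decimal places, 0.84 → 2 decimal places, 6.7 → 1 decimal place, 9.1 → 1 decimal place, 0.851 → 3 decimal places; limit is 1.
Rounded to 1 decimal place: 26.1 mm.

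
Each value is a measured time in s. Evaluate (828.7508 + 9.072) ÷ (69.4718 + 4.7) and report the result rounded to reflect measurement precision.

828.7508 + 9.072 = 837.8228, limited to 3 d.p. → 6 s.f.; 69.4718 + 4.7 = 74.1718, limited to 1 d.p. → 3 s.f.
Carrying full precision, 837.8228 ÷ 74.1718 = 11.2957053759…; keep min(6, 3) = 3 s.f.
Rounded to 3 significant figures: 11.3.

11.3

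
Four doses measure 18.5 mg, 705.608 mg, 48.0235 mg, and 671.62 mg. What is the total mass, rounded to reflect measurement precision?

18.5 mg + 705.608 mg + 48.0235 mg + 671.62 mg = 1443.7515 mg.
Addition/subtraction keeps the fewest decimal places: 18.5 → 1 decimal place, 705.608 → 3 decimal places, 48.0235 → 4 decimal places, 671.62 → 2 decimal places; limit is 1.
Rounded to 1 decimal place: 1443.8 mg.

1443.8 mg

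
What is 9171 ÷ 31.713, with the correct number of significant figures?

289.2

9171 ÷ 31.713 = 289.187399489…
Multiplication/division keeps the fewest significant figures: 9171 → 4 s.f., 31.713 → 5 s.f.; limit is 4.
Rounded to 4 significant figures: 289.2.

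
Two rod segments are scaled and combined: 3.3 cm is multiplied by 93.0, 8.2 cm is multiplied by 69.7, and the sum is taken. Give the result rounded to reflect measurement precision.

3.3 × 93.0 = 306.9 → 3.1 × 10² cm (2 s.f., last digit at the 10^1 place).
8.2 × 69.7 = 571.54 → 5.7 × 10² cm (2 s.f., last digit at the 10^1 place).
Sum: 878.44 cm; keep the coarser place, 10^1.
Result: 8.8 × 10² cm.

8.8 × 10² cm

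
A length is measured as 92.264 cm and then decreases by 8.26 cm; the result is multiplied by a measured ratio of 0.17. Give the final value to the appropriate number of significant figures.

14 cm

92.264 cm − 8.26 cm = 84.004 cm; the difference is limited to 2 decimal places (4 s.f.).
Carrying full precision, 84.004 × 0.17 = 14.28068 cm; 0.17 has 2 s.f., so the result keeps min(4, 2) = 2 s.f.
Rounded to 2 significant figures: 14 cm.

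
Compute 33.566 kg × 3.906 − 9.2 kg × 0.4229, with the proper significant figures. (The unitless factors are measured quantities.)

127.2 kg

33.566 × 3.906 = 131.108796 → 1.311 × 10^2 kg (4 s.f., last digit at the 10^-1 place).
9.2 × 0.4229 = 3.89068 → 3.9 kg (2 s.f., last digit at the 10^-1 place).
Difference: 127.218116 kg; keep the coarser place, 10^-1.
Result: 127.2 kg.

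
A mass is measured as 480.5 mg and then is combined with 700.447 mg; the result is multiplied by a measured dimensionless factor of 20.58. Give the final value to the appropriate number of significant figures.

2.430 × 10⁴ mg

480.5 mg + 700.447 mg = 1180.947 mg; the sum is limited to 1 decimal place (5 s.f.).
Carrying full precision, 1180.947 × 20.58 = 24303.88926 mg; 20.58 has 4 s.f., so the result keeps min(5, 4) = 4 s.f.
Rounded to 4 significant figures: 2.430 × 10⁴ mg.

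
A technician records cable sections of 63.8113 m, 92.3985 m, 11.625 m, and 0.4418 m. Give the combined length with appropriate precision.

168.277 m

63.8113 m + 92.3985 m + 11.625 m + 0.4418 m = 168.2766 m.
Addition/subtraction keeps the fewest decimal places: 63.8113 → 4 decimal places, 92.3985 → 4 decimal places, 11.625 → 3 decimal places, 0.4418 → 4 decimal places; limit is 3.
Rounded to 3 decimal places: 168.277 m.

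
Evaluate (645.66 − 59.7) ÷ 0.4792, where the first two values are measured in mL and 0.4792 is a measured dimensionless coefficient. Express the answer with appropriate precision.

645.66 mL − 59.7 mL = 585.96 mL; the difference is limited to 1 decimal place (4 s.f.).
Carrying full precision, 585.96 ÷ 0.4792 = 1222.78797997… mL; 0.4792 has 4 s.f., so the result keeps min(4, 4) = 4 s.f.
Rounded to 4 significant figures: 1223 mL.

1223 mL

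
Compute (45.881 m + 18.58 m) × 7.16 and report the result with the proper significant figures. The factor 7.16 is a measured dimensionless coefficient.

462 m

45.881 m + 18.58 m = 64.461 m; the sum is limited to 2 decimal places (4 s.f.).
Carrying full precision, 64.461 × 7.16 = 461.54076 m; 7.16 has 3 s.f., so the result keeps min(4, 3) = 3 s.f.
Rounded to 3 significant figures: 462 m.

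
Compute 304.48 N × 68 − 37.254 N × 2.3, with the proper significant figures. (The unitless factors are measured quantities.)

2.1 × 10^4 N

304.48 × 68 = 20704.64 → 2.1 × 10^4 N (2 s.f., last digit at the 10^3 place).
37.254 × 2.3 = 85.6842 → 86 N (2 s.f., last digit at the 10^0 place).
Difference: 20618.9558 N; keep the coarser place, 10^3.
Result: 2.1 × 10^4 N.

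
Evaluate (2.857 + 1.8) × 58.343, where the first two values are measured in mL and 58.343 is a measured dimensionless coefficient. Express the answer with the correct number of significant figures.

2.857 mL + 1.8 mL = 4.657 mL; the sum is limited to 1 decimal place (2 s.f.).
Carrying full precision, 4.657 × 58.343 = 271.703351 mL; 58.343 has 5 s.f., so the result keeps min(2, 5) = 2 s.f.
Rounded to 2 significant figures: 2.7 × 10² mL.

2.7 × 10² mL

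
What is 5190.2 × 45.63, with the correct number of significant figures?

2.368 × 10^5

5190.2 × 45.63 = 236828.826
Multiplication/division keeps the fewest significant figures: 5190.2 → 5 s.f., 45.63 → 4 s.f.; limit is 4.
Rounded to 4 significant figures: 2.368 × 10^5.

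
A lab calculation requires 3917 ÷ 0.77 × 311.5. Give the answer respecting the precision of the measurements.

3917 ÷ 0.77 × 311.5 = 1584604.54545…
Multiplication/division keeps the fewest significant figures: 3917 → 4 s.f., 0.77 → 2 s.f., 311.5 → 4 s.f.; limit is 2.
Rounded to 2 significant figures: 1.6 × 10^6.

1.6 × 10^6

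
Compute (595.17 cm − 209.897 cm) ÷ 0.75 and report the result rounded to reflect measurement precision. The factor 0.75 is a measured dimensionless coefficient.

595.17 cm − 209.897 cm = 385.273 cm; the difference is limited to 2 decimal places (5 s.f.).
Carrying full precision, 385.273 ÷ 0.75 = 513.697333333… cm; 0.75 has 2 s.f., so the result keeps min(5, 2) = 2 s.f.
Rounded to 2 significant figures: 5.1 × 10² cm.

5.1 × 10² cm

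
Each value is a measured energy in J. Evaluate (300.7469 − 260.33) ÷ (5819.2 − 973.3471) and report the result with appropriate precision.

300.7469 − 260.33 = 40.4169, limited to 2 d.p. → 4 s.f.; 5819.2 − 973.3471 = 4845.8529, limited to 1 d.p. → 5 s.f.
Carrying full precision, 40.4169 ÷ 4845.8529 = 0.00834051318396…; keep min(4, 5) = 4 s.f.
Rounded to 4 significant figures: 0.008341.

0.008341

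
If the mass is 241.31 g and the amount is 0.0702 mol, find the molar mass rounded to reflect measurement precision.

3.44 × 10^3 g/mol

molar mass = 241.31 g ÷ 0.0702 mol = 3437.46438746… g/mol.
241.31 has 5 significant figures; 0.0702 has 3.
Division/multiplication keeps the fewest: 3 significant figures.
Rounded: 3.44 × 10^3 g/mol.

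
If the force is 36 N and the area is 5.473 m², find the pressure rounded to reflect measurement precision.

6.6 Pa

pressure = 36 N ÷ 5.473 m² = 6.57774529508… Pa.
36 has 2 significant figures; 5.473 has 4.
Division/multiplication keeps the fewest: 2 significant figures.
Rounded: 6.6 Pa.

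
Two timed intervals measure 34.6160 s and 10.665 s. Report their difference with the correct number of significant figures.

34.6160 s − 10.665 s = 23.9510 s.
Addition/subtraction keeps the fewest decimal places: 34.6160 → 4 decimal places, 10.665 → 3 decimal places; limit is 3.
Rounded to 3 decimal places: 23.951 s.

23.951 s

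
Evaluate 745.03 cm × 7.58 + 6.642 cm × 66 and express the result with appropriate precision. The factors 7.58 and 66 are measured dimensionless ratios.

745.03 × 7.58 = 5647.3274 → 5.65 × 10^3 cm (3 s.f., last digit at the 10^1 place).
6.642 × 66 = 438.372 → 4.4 × 10^2 cm (2 s.f., last digit at the 10^1 place).
Sum: 6085.6994 cm; keep the coarser place, 10^1.
Result: 6.09 × 10^3 cm.

6.09 × 10^3 cm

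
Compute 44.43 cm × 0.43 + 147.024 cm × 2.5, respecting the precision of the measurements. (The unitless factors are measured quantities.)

3.9 × 10^2 cm

44.43 × 0.43 = 19.1049 → 19 cm (2 s.f., last digit at the 10^0 place).
147.024 × 2.5 = 367.56 → 3.7 × 10^2 cm (2 s.f., last digit at the 10^1 place).
Sum: 386.6649 cm; keep the coarser place, 10^1.
Result: 3.9 × 10^2 cm.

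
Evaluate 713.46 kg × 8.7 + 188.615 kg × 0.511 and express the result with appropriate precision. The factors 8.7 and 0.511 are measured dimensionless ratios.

713.46 × 8.7 = 6207.102 → 6.2 × 10^3 kg (2 s.f., last digit at the 10^2 place).
188.615 × 0.511 = 96.382265 → 96.4 kg (3 s.f., last digit at the 10^-1 place).
Sum: 6303.484265 kg; keep the coarser place, 10^2.
Result: 6.3 × 10^3 kg.

6.3 × 10^3 kg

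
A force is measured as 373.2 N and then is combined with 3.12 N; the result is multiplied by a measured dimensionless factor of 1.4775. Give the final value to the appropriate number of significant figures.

373.2 N + 3.12 N = 376.32 N; the sum is limited to 1 decimal place (4 s.f.).
Carrying full precision, 376.32 × 1.4775 = 556.0128 N; 1.4775 has 5 s.f., so the result keeps min(4, 5) = 4 s.f.
Rounded to 4 significant figures: 556.0 N.

556.0 N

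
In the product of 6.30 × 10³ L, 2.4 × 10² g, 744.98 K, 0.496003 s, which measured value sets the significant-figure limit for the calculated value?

6.30 × 10³ L → 3 s.f.; 2.4 × 10² g → 2 s.f.; 744.98 K → 5 s.f.; 0.496003 s → 6 s.f.
The fewest is 2 significant figures, from 2.4 × 10² g.

2.4 × 10² g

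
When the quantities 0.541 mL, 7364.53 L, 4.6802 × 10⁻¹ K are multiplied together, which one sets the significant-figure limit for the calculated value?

0.541 mL → 3 s.f.; 7364.53 L → 6 s.f.; 4.6802 × 10⁻¹ K → 5 s.f.
The fewest is 3 significant figures, from 0.541 mL.

0.541 mL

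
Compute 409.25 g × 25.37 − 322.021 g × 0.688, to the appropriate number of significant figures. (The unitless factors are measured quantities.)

1.016 × 10^4 g

409.25 × 25.37 = 10382.6725 → 1.038 × 10^4 g (4 s.f., last digit at the 10^1 place).
322.021 × 0.688 = 221.550448 → 2.22 × 10^2 g (3 s.f., last digit at the 10^0 place).
Difference: 10161.122052 g; keep the coarser place, 10^1.
Result: 1.016 × 10^4 g.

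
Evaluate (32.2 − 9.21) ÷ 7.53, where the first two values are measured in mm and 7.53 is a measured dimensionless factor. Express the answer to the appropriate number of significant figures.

32.2 mm − 9.21 mm = 22.99 mm; the difference is limited to 1 decimal place (3 s.f.).
Carrying full precision, 22.99 ÷ 7.53 = 3.05312084993… mm; 7.53 has 3 s.f., so the result keeps min(3, 3) = 3 s.f.
Rounded to 3 significant figures: 3.05 mm.

3.05 mm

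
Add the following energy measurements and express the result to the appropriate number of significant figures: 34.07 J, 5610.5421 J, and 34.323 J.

5678.94 J

34.07 J + 5610.5421 J + 34.323 J = 5678.9351 J.
Addition/subtraction keeps the fewest decimal places: 34.07 → 2 decimal places, 5610.5421 → 4 decimal places, 34.323 → 3 decimal places; limit is 2.
Rounded to 2 decimal places: 5678.94 J.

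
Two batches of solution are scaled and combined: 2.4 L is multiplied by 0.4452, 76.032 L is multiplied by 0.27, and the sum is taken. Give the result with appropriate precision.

22 L

2.4 × 0.4452 = 1.06848 → 1.1 L (2 s.f., last digit at the 10^-1 place).
76.032 × 0.27 = 20.52864 → 21 L (2 s.f., last digit at the 10^0 place).
Sum: 21.59712 L; keep the coarser place, 10^0.
Result: 22 L.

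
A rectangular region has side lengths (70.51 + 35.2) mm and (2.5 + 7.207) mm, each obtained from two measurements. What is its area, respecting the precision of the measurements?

70.51 + 35.2 = 105.71, limited to 1 d.p. → 4 s.f.; 2.5 + 7.207 = 9.707, limited to 1 d.p. → 2 s.f.
Carrying full precision, 105.71 × 9.707 = 1026.12697; keep min(4, 2) = 2 s.f.
Rounded to 2 significant figures: 1.0 × 10³ mm².

1.0 × 10³ mm²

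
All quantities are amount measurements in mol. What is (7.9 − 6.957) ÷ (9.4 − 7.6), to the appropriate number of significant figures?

7.9 − 6.957 = 0.943, limited to 1 d.p. → 1 s.f.; 9.4 − 7.6 = 1.8, limited to 1 d.p. → 2 s.f.
Carrying full precision, 0.943 ÷ 1.8 = 0.523888888889…; keep min(1, 2) = 1 s.f.
Rounded to 1 significant figure: 0.5.

0.5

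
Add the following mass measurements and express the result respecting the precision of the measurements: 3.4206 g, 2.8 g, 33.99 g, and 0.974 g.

41.2 g

3.4206 g + 2.8 g + 33.99 g + 0.974 g = 41.1846 g.
Addition/subtraction keeps the fewest decimal places: 3.4206 → 4 decimal places, 2.8 → 1 decimal place, 33.99 → 2 decimal places, 0.974 → 3 decimal places; limit is 1.
Rounded to 1 decimal place: 41.2 g.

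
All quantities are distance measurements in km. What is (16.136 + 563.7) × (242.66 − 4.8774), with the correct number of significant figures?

16.136 + 563.7 = 579.836, limited to 1 d.p. → 4 s.f.; 242.66 − 4.8774 = 237.7826, limited to 2 d.p. → 5 s.f.
Carrying full precision, 579.836 × 237.7826 = 137874.911654…; keep min(4, 5) = 4 s.f.
Rounded to 4 significant figures: 1.379 × 10^5 km².

1.379 × 10^5 km²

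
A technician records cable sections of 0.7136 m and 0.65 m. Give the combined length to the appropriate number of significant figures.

1.36 m

0.7136 m + 0.65 m = 1.3636 m.
Addition/subtraction keeps the fewest decimal places: 0.7136 → 4 decimal places, 0.65 → 2 decimal places; limit is 2.
Rounded to 2 decimal places: 1.36 m.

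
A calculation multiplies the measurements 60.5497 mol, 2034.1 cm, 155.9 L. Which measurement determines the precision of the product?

155.9 L

60.5497 mol → 6 s.f.; 2034.1 cm → 5 s.f.; 155.9 L → 4 s.f.
The fewest is 4 significant figures, from 155.9 L.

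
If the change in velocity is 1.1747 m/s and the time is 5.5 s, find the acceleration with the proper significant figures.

acceleration = 1.1747 m/s ÷ 5.5 s = 0.213581818182… m/s².
1.1747 has 5 significant figures; 5.5 has 2.
Division/multiplication keeps the fewest: 2 significant figures.
Rounded: 0.21 m/s².

0.21 m/s²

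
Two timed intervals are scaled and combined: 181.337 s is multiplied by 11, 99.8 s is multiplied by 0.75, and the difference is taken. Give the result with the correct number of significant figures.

1.9 × 10³ s

181.337 × 11 = 1994.707 → 2.0 × 10³ s (2 s.f., last digit at the 10^2 place).
99.8 × 0.75 = 74.85 → 75 s (2 s.f., last digit at the 10^0 place).
Difference: 1919.857 s; keep the coarser place, 10^2.
Result: 1.9 × 10³ s.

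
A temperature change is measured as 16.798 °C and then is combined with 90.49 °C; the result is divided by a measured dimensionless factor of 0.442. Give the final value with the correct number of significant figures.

243 °C

16.798 °C + 90.49 °C = 107.288 °C; the sum is limited to 2 decimal places (5 s.f.).
Carrying full precision, 107.288 ÷ 0.442 = 242.733031674… °C; 0.442 has 3 s.f., so the result keeps min(5, 3) = 3 s.f.
Rounded to 3 significant figures: 243 °C.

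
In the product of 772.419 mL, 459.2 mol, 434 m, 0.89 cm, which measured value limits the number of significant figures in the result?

772.419 mL → 6 s.f.; 459.2 mol → 4 s.f.; 434 m → 3 s.f.; 0.89 cm → 2 s.f.
The fewest is 2 significant figures, from 0.89 cm.

0.89 cm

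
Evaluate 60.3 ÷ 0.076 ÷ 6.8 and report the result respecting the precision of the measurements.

60.3 ÷ 0.076 ÷ 6.8 = 116.679566563…
Multiplication/division keeps the fewest significant figures: 60.3 → 3 s.f., 0.076 → 2 s.f., 6.8 → 2 s.f.; limit is 2.
Rounded to 2 significant figures: 1.2 × 10².

1.2 × 10²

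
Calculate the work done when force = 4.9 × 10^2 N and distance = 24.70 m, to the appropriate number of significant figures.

1.2 × 10^4 J

work done = 4.9 × 10^2 N × 24.70 m = 12103 J.
4.9 × 10^2 has 2 significant figures; 24.70 has 4.
Division/multiplication keeps the fewest: 2 significant figures.
Rounded: 1.2 × 10^4 J.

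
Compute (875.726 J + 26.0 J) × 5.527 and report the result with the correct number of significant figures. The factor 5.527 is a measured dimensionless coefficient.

4984 J

875.726 J + 26.0 J = 901.726 J; the sum is limited to 1 decimal place (4 s.f.).
Carrying full precision, 901.726 × 5.527 = 4983.839602 J; 5.527 has 4 s.f., so the result keeps min(4, 4) = 4 s.f.
Rounded to 4 significant figures: 4984 J.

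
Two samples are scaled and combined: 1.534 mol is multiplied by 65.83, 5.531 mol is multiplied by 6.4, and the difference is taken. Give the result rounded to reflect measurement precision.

1.534 × 65.83 = 100.98322 → 101.0 mol (4 s.f., last digit at the 10^-1 place).
5.531 × 6.4 = 35.3984 → 35 mol (2 s.f., last digit at the 10^0 place).
Difference: 65.58482 mol; keep the coarser place, 10^0.
Result: 66 mol.

66 mol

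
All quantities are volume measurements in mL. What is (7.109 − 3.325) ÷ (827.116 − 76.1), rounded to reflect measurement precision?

7.109 − 3.325 = 3.784, limited to 3 d.p. → 4 s.f.; 827.116 − 76.1 = 751.016, limited to 1 d.p. → 4 s.f.
Carrying full precision, 3.784 ÷ 751.016 = 0.00503850783472…; keep min(4, 4) = 4 s.f.
Rounded to 4 significant figures: 0.005039.

0.005039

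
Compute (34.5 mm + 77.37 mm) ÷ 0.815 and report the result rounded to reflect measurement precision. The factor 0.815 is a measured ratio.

1.37 × 10^2 mm

34.5 mm + 77.37 mm = 111.87 mm; the sum is limited to 1 decimal place (4 s.f.).
Carrying full precision, 111.87 ÷ 0.815 = 137.263803681… mm; 0.815 has 3 s.f., so the result keeps min(4, 3) = 3 s.f.
Rounded to 3 significant figures: 1.37 × 10^2 mm.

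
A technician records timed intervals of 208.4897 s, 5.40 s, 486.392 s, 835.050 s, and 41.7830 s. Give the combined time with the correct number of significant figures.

208.4897 s + 5.40 s + 486.392 s + 835.050 s + 41.7830 s = 1577.1147 s.
Addition/subtraction keeps the fewest decimal places: 208.4897 → 4 decimal places, 5.40 → 2 decimal places, 486.392 → 3 decimal places, 835.050 → 3 decimal places, 41.7830 → 4 decimal places; limit is 2.
Rounded to 2 decimal places: 1.57711 × 10^3 s.

1.57711 × 10^3 s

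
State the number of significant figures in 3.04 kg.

3.04: zeros between nonzero digits are significant.

3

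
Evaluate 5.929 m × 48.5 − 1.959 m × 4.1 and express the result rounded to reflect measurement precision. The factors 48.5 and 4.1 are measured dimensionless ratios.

5.929 × 48.5 = 287.5565 → 2.88 × 10² m (3 s.f., last digit at the 10^0 place).
1.959 × 4.1 = 8.0319 → 8.0 m (2 s.f., last digit at the 10^-1 place).
Difference: 279.5246 m; keep the coarser place, 10^0.
Result: 2.80 × 10² m.

2.80 × 10² m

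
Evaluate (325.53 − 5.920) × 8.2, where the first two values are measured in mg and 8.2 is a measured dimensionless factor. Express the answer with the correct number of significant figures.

2.6 × 10^3 mg

325.53 mg − 5.920 mg = 319.610 mg; the difference is limited to 2 decimal places (5 s.f.).
Carrying full precision, 319.610 × 8.2 = 2620.802 mg; 8.2 has 2 s.f., so the result keeps min(5, 2) = 2 s.f.
Rounded to 2 significant figures: 2.6 × 10^3 mg.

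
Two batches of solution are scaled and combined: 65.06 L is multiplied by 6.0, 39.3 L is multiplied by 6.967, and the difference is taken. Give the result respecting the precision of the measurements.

1.2 × 10² L

65.06 × 6.0 = 390.36 → 3.9 × 10² L (2 s.f., last digit at the 10^1 place).
39.3 × 6.967 = 273.8031 → 274 L (3 s.f., last digit at the 10^0 place).
Difference: 116.5569 L; keep the coarser place, 10^1.
Result: 1.2 × 10² L.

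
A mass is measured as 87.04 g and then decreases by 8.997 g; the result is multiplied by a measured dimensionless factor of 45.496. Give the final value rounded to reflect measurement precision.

87.04 g − 8.997 g = 78.043 g; the difference is limited to 2 decimal places (4 s.f.).
Carrying full precision, 78.043 × 45.496 = 3550.644328 g; 45.496 has 5 s.f., so the result keeps min(4, 5) = 4 s.f.
Rounded to 4 significant figures: 3551 g.

3551 g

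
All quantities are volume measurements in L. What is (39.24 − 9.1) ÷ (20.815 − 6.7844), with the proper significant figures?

2.15

39.24 − 9.1 = 30.14, limited to 1 d.p. → 3 s.f.; 20.815 − 6.7844 = 14.0306, limited to 3 d.p. → 5 s.f.
Carrying full precision, 30.14 ÷ 14.0306 = 2.14816187476…; keep min(3, 5) = 3 s.f.
Rounded to 3 significant figures: 2.15.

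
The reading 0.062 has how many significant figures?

0.062: leading zeros are not significant.

2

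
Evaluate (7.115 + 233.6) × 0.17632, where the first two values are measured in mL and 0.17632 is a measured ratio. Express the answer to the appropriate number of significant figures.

7.115 mL + 233.6 mL = 240.715 mL; the sum is limited to 1 decimal place (4 s.f.).
Carrying full precision, 240.715 × 0.17632 = 42.4428688 mL; 0.17632 has 5 s.f., so the result keeps min(4, 5) = 4 s.f.
Rounded to 4 significant figures: 42.44 mL.

42.44 mL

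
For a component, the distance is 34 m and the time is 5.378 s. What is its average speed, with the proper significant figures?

6.3 m/s

average speed = 34 m ÷ 5.378 s = 6.32205280774… m/s.
34 has 2 significant figures; 5.378 has 4.
Division/multiplication keeps the fewest: 2 significant figures.
Rounded: 6.3 m/s.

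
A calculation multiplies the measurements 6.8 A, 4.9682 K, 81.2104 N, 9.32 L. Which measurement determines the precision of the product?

6.8 A → 2 s.f.; 4.9682 K → 5 s.f.; 81.2104 N → 6 s.f.; 9.32 L → 3 s.f.
The fewest is 2 significant figures, from 6.8 A.

6.8 A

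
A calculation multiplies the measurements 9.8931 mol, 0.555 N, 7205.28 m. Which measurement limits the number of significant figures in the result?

0.555 N

9.8931 mol → 5 s.f.; 0.555 N → 3 s.f.; 7205.28 m → 6 s.f.
The fewest is 3 significant figures, from 0.555 N.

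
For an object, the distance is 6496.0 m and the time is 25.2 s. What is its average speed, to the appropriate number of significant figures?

258 m/s

average speed = 6496.0 m ÷ 25.2 s = 257.777777778… m/s.
6496.0 has 5 significant figures; 25.2 has 3.
Division/multiplication keeps the fewest: 3 significant figures.
Rounded: 258 m/s.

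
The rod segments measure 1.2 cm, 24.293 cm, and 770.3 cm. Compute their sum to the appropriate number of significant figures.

1.2 cm + 24.293 cm + 770.3 cm = 795.793 cm.
Addition/subtraction keeps the fewest decimal places: 1.2 → 1 decimal place, 24.293 → 3 decimal places, 770.3 → 1 decimal place; limit is 1.
Rounded to 1 decimal place: 795.8 cm.

795.8 cm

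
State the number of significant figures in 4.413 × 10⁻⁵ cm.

4.413 × 10⁻⁵: in scientific notation every digit of the coefficient is significant.

4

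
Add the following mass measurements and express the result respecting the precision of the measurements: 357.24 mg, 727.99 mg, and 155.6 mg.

357.24 mg + 727.99 mg + 155.6 mg = 1240.83 mg.
Addition/subtraction keeps the fewest decimal places: 357.24 → 2 decimal places, 727.99 → 2 decimal places, 155.6 → 1 decimal place; limit is 1.
Rounded to 1 decimal place: 1240.8 mg.

1240.8 mg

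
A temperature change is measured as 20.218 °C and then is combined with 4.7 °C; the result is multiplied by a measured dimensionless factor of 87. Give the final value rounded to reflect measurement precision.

2.2 × 10^3 °C

20.218 °C + 4.7 °C = 24.918 °C; the sum is limited to 1 decimal place (3 s.f.).
Carrying full precision, 24.918 × 87 = 2167.866 °C; 87 has 2 s.f., so the result keeps min(3, 2) = 2 s.f.
Rounded to 2 significant figures: 2.2 × 10^3 °C.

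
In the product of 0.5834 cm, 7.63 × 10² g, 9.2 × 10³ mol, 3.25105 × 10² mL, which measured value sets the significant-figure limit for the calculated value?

0.5834 cm → 4 s.f.; 7.63 × 10² g → 3 s.f.; 9.2 × 10³ mol → 2 s.f.; 3.25105 × 10² mL → 6 s.f.
The fewest is 2 significant figures, from 9.2 × 10³ mol.

9.2 × 10³ mol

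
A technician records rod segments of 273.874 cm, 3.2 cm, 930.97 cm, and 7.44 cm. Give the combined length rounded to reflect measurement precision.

273.874 cm + 3.2 cm + 930.97 cm + 7.44 cm = 1215.484 cm.
Addition/subtraction keeps the fewest decimal places: 273.874 → 3 decimal places, 3.2 → 1 decimal place, 930.97 → 2 decimal places, 7.44 → 2 decimal places; limit is 1.
Rounded to 1 decimal place: 1215.5 cm.

1215.5 cm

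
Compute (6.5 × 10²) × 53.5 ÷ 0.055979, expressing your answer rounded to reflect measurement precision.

6.2 × 10⁵

(6.5 × 10²) × 53.5 ÷ 0.055979 = 621215.098519…
Multiplication/division keeps the fewest significant figures: 6.5 × 10² → 2 s.f., 53.5 → 3 s.f., 0.055979 → 5 s.f.; limit is 2.
Rounded to 2 significant figures: 6.2 × 10⁵.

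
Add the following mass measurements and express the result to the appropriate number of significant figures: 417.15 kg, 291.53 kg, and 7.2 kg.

715.9 kg

417.15 kg + 291.53 kg + 7.2 kg = 715.88 kg.
Addition/subtraction keeps the fewest decimal places: 417.15 → 2 decimal places, 291.53 → 2 decimal places, 7.2 → 1 decimal place; limit is 1.
Rounded to 1 decimal place: 715.9 kg.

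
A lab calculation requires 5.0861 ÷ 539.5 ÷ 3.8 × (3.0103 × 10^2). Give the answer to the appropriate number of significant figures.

0.75

5.0861 ÷ 539.5 ÷ 3.8 × (3.0103 × 10^2) = 0.746826341642…
Multiplication/division keeps the fewest significant figures: 5.0861 → 5 s.f., 539.5 → 4 s.f., 3.8 → 2 s.f., 3.0103 × 10^2 → 5 s.f.; limit is 2.
Rounded to 2 significant figures: 0.75.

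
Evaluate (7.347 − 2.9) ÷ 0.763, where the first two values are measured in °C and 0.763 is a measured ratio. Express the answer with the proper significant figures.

5.8 °C

7.347 °C − 2.9 °C = 4.447 °C; the difference is limited to 1 decimal place (2 s.f.).
Carrying full precision, 4.447 ÷ 0.763 = 5.82830930537… °C; 0.763 has 3 s.f., so the result keeps min(2, 3) = 2 s.f.
Rounded to 2 significant figures: 5.8 °C.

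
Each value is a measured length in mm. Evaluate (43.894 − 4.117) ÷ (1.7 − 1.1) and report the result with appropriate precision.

7 × 10¹

43.894 − 4.117 = 39.777, limited to 3 d.p. → 5 s.f.; 1.7 − 1.1 = 0.6, limited to 1 d.p. → 1 s.f.
Carrying full precision, 39.777 ÷ 0.6 = 66.295; keep min(5, 1) = 1 s.f.
Rounded to 1 significant figure: 7 × 10¹.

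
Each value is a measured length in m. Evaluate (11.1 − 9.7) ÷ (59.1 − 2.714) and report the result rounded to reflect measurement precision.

11.1 − 9.7 = 1.4, limited to 1 d.p. → 2 s.f.; 59.1 − 2.714 = 56.386, limited to 1 d.p. → 3 s.f.
Carrying full precision, 1.4 ÷ 56.386 = 0.0248288582272…; keep min(2, 3) = 2 s.f.
Rounded to 2 significant figures: 0.025.

0.025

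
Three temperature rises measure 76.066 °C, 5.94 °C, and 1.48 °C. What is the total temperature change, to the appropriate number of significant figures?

83.49 °C

76.066 °C + 5.94 °C + 1.48 °C = 83.486 °C.
Addition/subtraction keeps the fewest decimal places: 76.066 → 3 decimal places, 5.94 → 2 decimal places, 1.48 → 2 decimal places; limit is 2.
Rounded to 2 decimal places: 83.49 °C.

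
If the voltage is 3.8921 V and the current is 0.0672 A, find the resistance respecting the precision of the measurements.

57.9 Ω

resistance = 3.8921 V ÷ 0.0672 A = 57.9181547619… Ω.
3.8921 has 5 significant figures; 0.0672 has 3.
Division/multiplication keeps the fewest: 3 significant figures.
Rounded: 57.9 Ω.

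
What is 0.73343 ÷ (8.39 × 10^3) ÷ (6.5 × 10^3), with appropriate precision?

1.3 × 10^-8

0.73343 ÷ (8.39 × 10^3) ÷ (6.5 × 10^3) = 1.34487943523 × 10^-8…
Multiplication/division keeps the fewest significant figures: 0.73343 → 5 s.f., 8.39 × 10^3 → 3 s.f., 6.5 × 10^3 → 2 s.f.; limit is 2.
Rounded to 2 significant figures: 1.3 × 10^-8.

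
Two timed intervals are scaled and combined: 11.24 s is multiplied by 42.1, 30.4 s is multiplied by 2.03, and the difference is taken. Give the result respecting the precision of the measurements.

411 s

11.24 × 42.1 = 473.204 → 473 s (3 s.f., last digit at the 10^0 place).
30.4 × 2.03 = 61.712 → 61.7 s (3 s.f., last digit at the 10^-1 place).
Difference: 411.492 s; keep the coarser place, 10^0.
Result: 411 s.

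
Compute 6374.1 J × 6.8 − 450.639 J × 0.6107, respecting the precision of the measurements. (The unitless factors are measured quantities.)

6374.1 × 6.8 = 43343.88 → 4.3 × 10^4 J (2 s.f., last digit at the 10^3 place).
450.639 × 0.6107 = 275.2052373 → 275.2 J (4 s.f., last digit at the 10^-1 place).
Difference: 43068.6747627 J; keep the coarser place, 10^3.
Result: 4.3 × 10^4 J.

4.3 × 10^4 J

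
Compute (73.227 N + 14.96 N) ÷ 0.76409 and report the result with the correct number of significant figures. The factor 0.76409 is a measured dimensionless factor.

73.227 N + 14.96 N = 88.187 N; the sum is limited to 2 decimal places (4 s.f.).
Carrying full precision, 88.187 ÷ 0.76409 = 115.414414532… N; 0.76409 has 5 s.f., so the result keeps min(4, 5) = 4 s.f.
Rounded to 4 significant figures: 115.4 N.

115.4 N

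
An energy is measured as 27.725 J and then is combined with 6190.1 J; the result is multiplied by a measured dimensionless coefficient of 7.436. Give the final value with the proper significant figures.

27.725 J + 6190.1 J = 6217.825 J; the sum is limited to 1 decimal place (5 s.f.).
Carrying full precision, 6217.825 × 7.436 = 46235.7467 J; 7.436 has 4 s.f., so the result keeps min(5, 4) = 4 s.f.
Rounded to 4 significant figures: 4.624 × 10⁴ J.

4.624 × 10⁴ J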